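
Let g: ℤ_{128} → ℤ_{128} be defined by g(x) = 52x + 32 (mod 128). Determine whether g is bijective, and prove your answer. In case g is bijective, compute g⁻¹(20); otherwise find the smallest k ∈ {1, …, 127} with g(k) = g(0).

We have gcd(52, 128) = 4 > 1. Taking x_1 = 0 and x_2 = 32: g(0) = 32 and g(32) = 52·32 + 32 = 1696 ≡ 32 (mod 128).
So g(0) = g(32) while 0 ≠ 32, thus g is not injective, hence not bijective.
Since g is not bijective, we find the least positive k with g(k) = g(0): this means 52k ≡ 0 (mod 128), i.e. 128 ∣ 52k. Since gcd(52, 128) = 4, dividing through by 4 this holds exactly when 32 ∣ 13k, and as gcd(13, 32) = 1, exactly when 32 ∣ k.
The smallest positive such k is 32.

32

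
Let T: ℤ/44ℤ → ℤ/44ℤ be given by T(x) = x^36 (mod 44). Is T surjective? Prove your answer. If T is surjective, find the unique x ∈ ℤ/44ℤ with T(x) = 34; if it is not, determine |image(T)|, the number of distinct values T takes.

12

T(10): Repeated squaring mod 44: 10^1 ≡ 10, 10^2 ≡ 10² = 100 ≡ 12, 10^4 ≡ 12² = 144 ≡ 12, 10^8 ≡ 12² = 144 ≡ 12, 10^16 ≡ 12² = 144 ≡ 12, 10^32 ≡ 12² = 144 ≡ 12. Since 36 = 32 + 4, 10^36 ≡ 12·12: 12·12 = 144 ≡ 12. So 10^36 ≡ 12 (mod 44).
T(12): Repeated squaring mod 44: 12^1 ≡ 12, 12^2 ≡ 12² = 144 ≡ 12, 12^4 ≡ 12² = 144 ≡ 12, 12^8 ≡ 12² = 144 ≡ 12, 12^16 ≡ 12² = 144 ≡ 12, 12^32 ≡ 12² = 144 ≡ 12. Since 36 = 32 + 4, 12^36 ≡ 12·12: 12·12 = 144 ≡ 12. So 12^36 ≡ 12 (mod 44).
So T(10) = T(12) = 12 while 10 ≠ 12, so T is not injective.
A non-injective map from the 44-element set ℤ/44ℤ to itself takes at most 43 distinct values, so it cannot be surjective. So T is not surjective.
Since T is not surjective, we determine |image(T)|. Computing x^36 mod 44 for each x (by repeated squaring, reducing mod 44 at every step), the values T(0), T(1), …, T(43) are: 0, 1, 20, 25, 4, 5, 16, 37, 36, 9, 12, 33, 12, 9, 36, 37, 16, 5, 4, 25, 20, 1, 0, 1, 20, 25, 4, 5, 16, 37, 36, 9, 12, 33, 12, 9, 36, 37, 16, 5, 4, 25, 20, 1.
The distinct values are {0, 1, 4, 5, 9, 12, 16, 20, 25, 33, 36, 37}; there are 12 of them.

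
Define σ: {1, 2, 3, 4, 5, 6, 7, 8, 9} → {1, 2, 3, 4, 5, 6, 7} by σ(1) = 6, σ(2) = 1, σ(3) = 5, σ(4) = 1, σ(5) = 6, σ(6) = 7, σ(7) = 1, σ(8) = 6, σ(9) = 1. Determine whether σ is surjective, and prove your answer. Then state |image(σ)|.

4

No element maps to 2, so σ is not surjective.
The image of σ is {1, 5, 6, 7}, which has 4 elements.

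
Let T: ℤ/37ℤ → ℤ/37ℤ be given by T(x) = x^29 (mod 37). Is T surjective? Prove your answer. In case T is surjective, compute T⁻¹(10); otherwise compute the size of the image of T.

26

Since 37 is prime, the nonzero elements of ℤ/37ℤ form a cyclic group of order 36.
As gcd(29, 36) = 1, raising to the 29th power is a bijection on this group: if a^29 ≡ b^29 then (ab^{−1})^29 = 1, and the only element of order dividing gcd(29, 36) = 1 is 1, so a = b.
With T(0) = 0 this makes T injective on all of ℤ/37ℤ, hence bijective (finite equal-size domain and codomain). In particular T is surjective.
Since T is surjective, we find the preimage of 10. The inverse of x ↦ x^29 on (ℤ/37ℤ)^× is x ↦ x^5, because 29·5 = 145 = 4·36 + 1 ≡ 1 (mod 36) and x^{36} = 1 for x ≠ 0 (Fermat). So T⁻¹(10) = 10^5 mod 37.
Repeated squaring mod 37: 10^1 ≡ 10, 10^2 ≡ 10² = 100 ≡ 26, 10^4 ≡ 26² = 676 ≡ 10. Since 5 = 4 + 1, 10^5 ≡ 10·10: 10·10 = 100 ≡ 26. So 10^5 ≡ 26 (mod 37).
Hence T⁻¹(10) = 26.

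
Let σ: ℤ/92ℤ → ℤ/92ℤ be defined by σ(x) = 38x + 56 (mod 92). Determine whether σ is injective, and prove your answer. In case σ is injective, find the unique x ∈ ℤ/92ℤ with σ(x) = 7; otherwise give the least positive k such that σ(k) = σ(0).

46

Recall that σ is injective when σ(u) = σ(v) forces u = v.
We have gcd(38, 92) = 2 > 1. Taking u = 0 and v = 46: σ(0) = 56 and σ(46) = 38·46 + 56 = 1804 ≡ 56 (mod 92).
So σ(0) = σ(46) while 0 ≠ 46, so σ is not injective.
Since σ is not injective, we find the least positive k with σ(k) = σ(0): this means 38k ≡ 0 (mod 92), i.e. 92 ∣ 38k. Since gcd(38, 92) = 2, dividing through by 2 this holds exactly when 46 ∣ 19k, and as gcd(19, 46) = 1, exactly when 46 ∣ k.
The smallest positive such k is 46.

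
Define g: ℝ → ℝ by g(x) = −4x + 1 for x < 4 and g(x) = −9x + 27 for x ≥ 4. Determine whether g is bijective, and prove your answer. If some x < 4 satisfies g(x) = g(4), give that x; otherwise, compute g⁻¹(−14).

Both pieces are strictly decreasing (slopes −4 and −9), so each is injective on its own interval.
The left piece maps (−∞, 4) onto (−15, ∞); the right piece maps [4, ∞) onto (−∞, −9].
These images overlap. In particular g(4) = −9 (right piece), and solving −4x + 1 = −9 on the left piece gives x = 5/2 < 4.
So g(5/2) = g(4) with 5/2 ≠ 4, and g is not injective, hence not bijective. This x = 5/2 is the requested value below 4.

5/2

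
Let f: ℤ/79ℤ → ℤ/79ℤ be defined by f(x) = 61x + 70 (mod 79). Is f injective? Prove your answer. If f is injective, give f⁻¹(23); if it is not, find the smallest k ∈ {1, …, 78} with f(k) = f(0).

Suppose f(u) = f(v) in ℤ/79ℤ. Then 61u + 70 ≡ 61v + 70 (mod 79), so 61(u − v) ≡ 0 (mod 79).
Since gcd(61, 79) = 1, 61 is invertible modulo 79, hence u − v ≡ 0 (mod 79), i.e. u = v.
Thus f is injective.
We now compute 61⁻¹ mod 79 explicitly. Euclid's algorithm: 79 = 1·61 + 18, 61 = 3·18 + 7, 18 = 2·7 + 4, 7 = 1·4 + 3, 4 = 1·3 + 1; back-substituting gives 1 = 57·61 − 44·79, so 61⁻¹ ≡ 57 (mod 79).
Since f is injective, we compute f⁻¹(23): solve 61x + 70 ≡ 23 (mod 79), i.e. 61x ≡ 32 (mod 79).
Multiplying by 61⁻¹ = 57 gives x ≡ 57·32 = 1824 = 23·79 + 7 ≡ 7 (mod 79).
Check: f(7) = 61·7 + 70 = 497 = 6·79 + 23 ≡ 23 (mod 79).

7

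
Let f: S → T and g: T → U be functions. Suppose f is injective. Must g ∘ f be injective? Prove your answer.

not injective

No. Take S = T = U = {1, 2}, f = identity (injective), and g(x) = 1 for every x.
Then (g ∘ f)(1) = 1 = (g ∘ f)(2) with 1 ≠ 2, so g ∘ f is not injective.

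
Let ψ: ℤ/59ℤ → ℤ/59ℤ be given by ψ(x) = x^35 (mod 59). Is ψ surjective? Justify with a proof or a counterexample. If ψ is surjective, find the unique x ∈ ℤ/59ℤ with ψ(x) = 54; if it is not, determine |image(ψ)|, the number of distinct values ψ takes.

2

Since 59 is prime, the nonzero elements of ℤ/59ℤ form a cyclic group of order 58.
As gcd(35, 58) = 1, raising to the 35th power is a bijection on this group: if s^35 ≡ t^35 then (st^{−1})^35 = 1, and the only element of order dividing gcd(35, 58) = 1 is 1, so s = t.
With ψ(0) = 0 this makes ψ injective on all of ℤ/59ℤ, hence bijective (finite equal-size domain and codomain). In particular ψ is surjective.
Since ψ is surjective, we find the preimage of 54. The inverse of x ↦ x^35 on (ℤ/59ℤ)^× is x ↦ x^5, because 35·5 = 175 = 3·58 + 1 ≡ 1 (mod 58) and x^{58} = 1 for x ≠ 0 (Fermat). So ψ⁻¹(54) = 54^5 mod 59.
Repeated squaring mod 59: 54^1 ≡ 54, 54^2 ≡ 54² = 2916 ≡ 25, 54^4 ≡ 25² = 625 ≡ 35. Since 5 = 4 + 1, 54^5 ≡ 35·54: 35·54 = 1890 ≡ 2. So 54^5 ≡ 2 (mod 59).
Hence ψ⁻¹(54) = 2.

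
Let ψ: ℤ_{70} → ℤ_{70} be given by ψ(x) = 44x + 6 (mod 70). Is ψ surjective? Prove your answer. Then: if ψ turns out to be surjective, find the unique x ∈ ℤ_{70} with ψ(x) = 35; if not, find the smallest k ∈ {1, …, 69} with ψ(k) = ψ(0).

Since gcd(44, 70) = 2, we have 44x ≡ 0 (mod 2) for all x, so ψ(x) ≡ 0 (mod 2).
But 1 ≢ 0 (mod 2), so 1 ∈ ℤ_{70} has no preimage. So ψ is not surjective.
Since ψ is not surjective, we find the least positive k with ψ(k) = ψ(0): this means 44k ≡ 0 (mod 70), i.e. 70 ∣ 44k. Since gcd(44, 70) = 2, dividing through by 2 this holds exactly when 35 ∣ 22k, and as gcd(22, 35) = 1, exactly when 35 ∣ k.
The smallest positive such k is 35.

35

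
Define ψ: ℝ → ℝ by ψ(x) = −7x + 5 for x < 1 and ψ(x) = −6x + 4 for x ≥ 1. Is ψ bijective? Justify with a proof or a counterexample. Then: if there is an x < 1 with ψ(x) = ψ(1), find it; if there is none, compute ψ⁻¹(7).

-2/7

Both pieces are strictly decreasing (slopes −7 and −6), so each is injective on its own interval.
The left piece maps (−∞, 1) onto (−2, ∞); the right piece maps [1, ∞) onto (−∞, −2].
Since −2 = −2, the images partition ℝ: ψ is injective and surjective, hence bijective.
Because the two images are disjoint, no x < 1 has ψ(x) = ψ(1), so we compute ψ⁻¹(7): 7 lies in (−2, ∞), so solve −7x + 5 = 7: x = (7 − 5)/(−7) = −2/7.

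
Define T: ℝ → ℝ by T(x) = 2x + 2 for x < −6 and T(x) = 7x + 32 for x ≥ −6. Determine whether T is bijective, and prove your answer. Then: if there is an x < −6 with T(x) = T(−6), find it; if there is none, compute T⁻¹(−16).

Both pieces are strictly increasing (slopes 2 and 7), so each is injective on its own interval.
The left piece maps (−∞, −6) onto (−∞, −10); the right piece maps [−6, ∞) onto [−10, ∞).
Since −10 = −10, the images partition ℝ: T is injective and surjective, hence bijective.
Because the two images are disjoint, no x < −6 has T(x) = T(−6), so we compute T⁻¹(−16): −16 lies in (−∞, −10), so solve 2x + 2 = −16: x = (−16 − 2)/2 = −9.

-9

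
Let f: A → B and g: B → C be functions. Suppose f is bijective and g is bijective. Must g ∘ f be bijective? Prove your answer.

Injectivity: if g(f(a)) = g(f(b)) then f(a) = f(b) (g injective) so a = b (f injective).
Surjectivity: for c ∈ C pick b with g(b) = c, then a with f(a) = b; then (g ∘ f)(a) = c.
Hence g ∘ f is bijective.

bijective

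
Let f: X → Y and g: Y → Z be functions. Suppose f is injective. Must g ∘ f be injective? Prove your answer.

No. Take X = Y = Z = {0, 1}, f = identity (injective), and g(x) = 0 for every x.
Then (g ∘ f)(0) = 0 = (g ∘ f)(1) with 0 ≠ 1, so g ∘ f is not injective.

not injective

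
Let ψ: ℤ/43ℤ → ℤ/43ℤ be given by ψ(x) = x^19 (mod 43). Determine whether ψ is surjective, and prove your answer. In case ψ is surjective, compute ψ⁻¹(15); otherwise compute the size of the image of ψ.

Since 43 is prime, the nonzero elements of ℤ/43ℤ form a cyclic group of order 42.
As gcd(19, 42) = 1, raising to the 19th power is a bijection on this group: if x_1^19 ≡ x_2^19 then (x_1x_2^{−1})^19 = 1, and the only element of order dividing gcd(19, 42) = 1 is 1, so x_1 = x_2.
With ψ(0) = 0 this makes ψ injective on all of ℤ/43ℤ, hence bijective (finite equal-size domain and codomain). In particular ψ is surjective.
Since ψ is surjective, we find the preimage of 15. The inverse of x ↦ x^19 on (ℤ/43ℤ)^× is x ↦ x^31, because 19·31 = 589 = 14·42 + 1 ≡ 1 (mod 42) and x^{42} = 1 for x ≠ 0 (Fermat). So ψ⁻¹(15) = 15^31 mod 43.
Repeated squaring mod 43: 15^1 ≡ 15, 15^2 ≡ 15² = 225 ≡ 10, 15^4 ≡ 10² = 100 ≡ 14, 15^8 ≡ 14² = 196 ≡ 24, 15^16 ≡ 24² = 576 ≡ 17. Since 31 = 16 + 8 + 4 + 2 + 1, 15^31 ≡ 17·24·14·10·15: 17·24 = 408 ≡ 21, then 21·14 = 294 ≡ 36, then 36·10 = 360 ≡ 16, then 16·15 = 240 ≡ 25. So 15^31 ≡ 25 (mod 43).
Hence ψ⁻¹(15) = 25.

25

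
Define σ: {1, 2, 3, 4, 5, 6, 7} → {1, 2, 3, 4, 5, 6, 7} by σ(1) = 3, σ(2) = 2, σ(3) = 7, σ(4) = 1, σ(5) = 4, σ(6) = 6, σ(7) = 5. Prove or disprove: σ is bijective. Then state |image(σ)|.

7

The values 3, 2, 7, 1, 4, 6, 5 are a permutation of {1, 2, 3, 4, 5, 6, 7}: each element appears exactly once.
So σ is injective and surjective, hence bijective.
The image of σ is {1, 2, 3, 4, 5, 6, 7}, which has 7 elements.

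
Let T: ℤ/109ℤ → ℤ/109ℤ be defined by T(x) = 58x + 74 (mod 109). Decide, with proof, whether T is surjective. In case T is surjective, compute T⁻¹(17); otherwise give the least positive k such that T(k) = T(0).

Since gcd(58, 109) = 1, 58 is invertible modulo 109. Euclid's algorithm: 109 = 1·58 + 51, 58 = 1·51 + 7, 51 = 7·7 + 2, 7 = 3·2 + 1; back-substituting gives 1 = 47·58 − 25·109, so 58⁻¹ ≡ 47 (mod 109).
For any y ∈ ℤ/109ℤ, x = 47(y − 74) mod 109 satisfies T(x) = 58·47(y − 74) + 74 ≡ y (since 58·47 ≡ 1 mod 109). So every y has a preimage.
Therefore T is surjective.
Since T is surjective, we compute T⁻¹(17): solve 58x + 74 ≡ 17 (mod 109), i.e. 58x ≡ 52 (mod 109).
Multiplying by 58⁻¹ = 47 gives x ≡ 47·52 = 2444 = 22·109 + 46 ≡ 46 (mod 109).
Check: T(46) = 58·46 + 74 = 2742 = 25·109 + 17 ≡ 17 (mod 109).

46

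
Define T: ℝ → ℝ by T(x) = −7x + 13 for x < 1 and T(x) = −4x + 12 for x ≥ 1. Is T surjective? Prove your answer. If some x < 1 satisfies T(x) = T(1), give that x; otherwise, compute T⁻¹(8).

5/7

Both pieces are strictly decreasing (slopes −7 and −4), so each is injective on its own interval.
The left piece maps (−∞, 1) onto (6, ∞); the right piece maps [1, ∞) onto (−∞, 8].
The union (6, ∞) ∪ (−∞, 8] covers ℝ, so T is surjective.
For the follow-up: the images overlap, so an x < 1 with T(x) = T(1) exists. T(1) = 8; solving −7x + 13 = 8 for x < 1 gives x = (8 − 13)/(−7) = 5/7.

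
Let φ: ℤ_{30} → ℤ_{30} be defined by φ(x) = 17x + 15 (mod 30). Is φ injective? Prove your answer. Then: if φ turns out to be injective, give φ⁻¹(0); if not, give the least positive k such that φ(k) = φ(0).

Recall: φ is injective when φ(u) = φ(v) forces u = v.
If φ(u) = φ(v), then 17u ≡ 17v (mod 30). Because gcd(17, 30) = 1, we may cancel 17 to get u ≡ v (mod 30).
Thus φ is injective.
We now compute 17⁻¹ mod 30 explicitly. Euclid's algorithm: 30 = 1·17 + 13, 17 = 1·13 + 4, 13 = 3·4 + 1; back-substituting gives 1 = 23·17 − 13·30, so 17⁻¹ ≡ 23 (mod 30).
Since φ is injective, we compute φ⁻¹(0): solve 17x + 15 ≡ 0 (mod 30), i.e. 17x ≡ 15 (mod 30).
Multiplying by 17⁻¹ = 23 gives x ≡ 23·15 = 345 = 11·30 + 15 ≡ 15 (mod 30).
Check: φ(15) = 17·15 + 15 = 270 = 9·30 + 0 ≡ 0 (mod 30).

15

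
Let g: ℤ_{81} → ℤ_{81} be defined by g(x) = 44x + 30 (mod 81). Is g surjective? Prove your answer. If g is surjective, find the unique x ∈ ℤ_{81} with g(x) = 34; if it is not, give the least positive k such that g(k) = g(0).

59

Recall: surjectivity means every element of the codomain has a preimage under g.
Since gcd(44, 81) = 1, 44 is invertible modulo 81. Euclid's algorithm: 81 = 1·44 + 37, 44 = 1·37 + 7, 37 = 5·7 + 2, 7 = 3·2 + 1; back-substituting gives 1 = 35·44 − 19·81, so 44⁻¹ ≡ 35 (mod 81).
For any y ∈ ℤ_{81}, x = 35(y − 30) mod 81 satisfies g(x) = 44·35(y − 30) + 30 ≡ y (since 44·35 ≡ 1 mod 81). So every y has a preimage.
Thus g is surjective.
Since g is surjective, we compute g⁻¹(34): solve 44x + 30 ≡ 34 (mod 81), i.e. 44x ≡ 4 (mod 81).
Multiplying by 44⁻¹ = 35 gives x ≡ 35·4 = 140 = 1·81 + 59 ≡ 59 (mod 81).
Check: g(59) = 44·59 + 30 = 2626 = 32·81 + 34 ≡ 34 (mod 81).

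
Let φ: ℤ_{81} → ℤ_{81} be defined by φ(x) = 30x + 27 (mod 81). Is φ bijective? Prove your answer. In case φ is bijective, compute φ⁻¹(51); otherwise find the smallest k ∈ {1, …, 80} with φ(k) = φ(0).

27

We have gcd(30, 81) = 3 > 1. Taking a = 0 and b = 27: φ(0) = 27 and φ(27) = 30·27 + 27 = 837 ≡ 27 (mod 81).
So φ(0) = φ(27) while 0 ≠ 27, therefore φ is not injective, hence not bijective.
Since φ is not bijective, we find the least positive k with φ(k) = φ(0): this means 30k ≡ 0 (mod 81), i.e. 81 ∣ 30k. Since gcd(30, 81) = 3, dividing through by 3 this holds exactly when 27 ∣ 10k, and as gcd(10, 27) = 1, exactly when 27 ∣ k.
The smallest positive such k is 27.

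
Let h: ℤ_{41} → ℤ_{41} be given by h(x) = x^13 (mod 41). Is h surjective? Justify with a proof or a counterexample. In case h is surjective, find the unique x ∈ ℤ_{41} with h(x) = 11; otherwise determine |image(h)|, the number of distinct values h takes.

Since 41 is prime, the nonzero elements of ℤ_{41} form a cyclic group of order 40.
As gcd(13, 40) = 1, raising to the 13th power is a bijection on this group: if s^13 ≡ t^13 then (st^{−1})^13 = 1, and the only element of order dividing gcd(13, 40) = 1 is 1, so s = t.
With h(0) = 0 this makes h injective on all of ℤ_{41}, hence bijective (finite equal-size domain and codomain). In particular h is surjective.
Since h is surjective, we find the preimage of 11. The inverse of x ↦ x^13 on (ℤ_{41})^× is x ↦ x^37, because 13·37 = 481 = 12·40 + 1 ≡ 1 (mod 40) and x^{40} = 1 for x ≠ 0 (Fermat). So h⁻¹(11) = 11^37 mod 41.
Repeated squaring mod 41: 11^1 ≡ 11, 11^2 ≡ 11² = 121 ≡ 39, 11^4 ≡ 39² = 1521 ≡ 4, 11^8 ≡ 4² = 16, 11^16 ≡ 16² = 256 ≡ 10, 11^32 ≡ 10² = 100 ≡ 18. Since 37 = 32 + 4 + 1, 11^37 ≡ 18·4·11: 18·4 = 72 ≡ 31, then 31·11 = 341 ≡ 13. So 11^37 ≡ 13 (mod 41).
Hence h⁻¹(11) = 13.

13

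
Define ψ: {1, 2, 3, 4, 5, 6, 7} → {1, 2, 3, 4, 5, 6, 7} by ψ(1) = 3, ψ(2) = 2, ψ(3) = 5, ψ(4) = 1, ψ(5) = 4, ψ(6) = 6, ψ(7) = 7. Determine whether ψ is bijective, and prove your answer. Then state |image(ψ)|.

The values 3, 2, 5, 1, 4, 6, 7 are a permutation of {1, 2, 3, 4, 5, 6, 7}: each element appears exactly once.
So ψ is injective and surjective, hence bijective.
The image of ψ is {1, 2, 3, 4, 5, 6, 7}, which has 7 elements.

7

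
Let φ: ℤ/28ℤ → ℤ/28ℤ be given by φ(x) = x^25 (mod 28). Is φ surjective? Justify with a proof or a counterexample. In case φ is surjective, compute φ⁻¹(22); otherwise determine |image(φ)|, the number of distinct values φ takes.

φ(0) = 0^25 = 0.
φ(14): Repeated squaring mod 28: 14^1 ≡ 14, 14^2 ≡ 14² = 196 ≡ 0, 14^4 ≡ 0² = 0, 14^8 ≡ 0² = 0, 14^16 ≡ 0² = 0. Since 25 = 16 + 8 + 1, 14^25 ≡ 0·0·14: 0·0 = 0, then 0·14 = 0. So 14^25 ≡ 0 (mod 28).
So φ(0) = φ(14) = 0 while 0 ≠ 14, hence φ is not injective.
A non-injective map from the 28-element set ℤ/28ℤ to itself takes at most 27 distinct values, so it cannot be surjective. Hence φ is not surjective.
Since φ is not surjective, we determine |image(φ)|. Computing x^25 mod 28 for each x (by repeated squaring, reducing mod 28 at every step), the values φ(0), φ(1), …, φ(27) are: 0, 1, 16, 3, 4, 5, 20, 7, 8, 9, 24, 11, 12, 13, 0, 15, 16, 17, 4, 19, 20, 21, 8, 23, 24, 25, 12, 27.
The distinct values are {0, 1, 3, 4, 5, 7, 8, 9, 11, 12, 13, 15, 16, 17, 19, 20, 21, 23, 24, 25, 27}; there are 21 of them.

21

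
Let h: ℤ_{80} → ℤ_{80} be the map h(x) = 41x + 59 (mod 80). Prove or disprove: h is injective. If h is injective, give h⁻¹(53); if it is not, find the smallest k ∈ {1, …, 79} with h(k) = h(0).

74

By definition, h is injective if h(u) = h(v) implies u = v.
If h(u) = h(v), then 41u ≡ 41v (mod 80). Because gcd(41, 80) = 1, we may cancel 41 to get u ≡ v (mod 80).
So h is injective.
We now compute 41⁻¹ mod 80 explicitly. Euclid's algorithm: 80 = 1·41 + 39, 41 = 1·39 + 2, 39 = 19·2 + 1; back-substituting gives 1 = 41·41 − 21·80, so 41⁻¹ ≡ 41 (mod 80).
Since h is injective, we find h⁻¹(53): we need 41x ≡ 53 − 59 ≡ 74 (mod 80). Using 41⁻¹ = 41: x ≡ 41·74 = 3034 = 37·80 + 74, so x = 74.
Check: h(74) = 41·74 + 59 = 3093 = 38·80 + 53 ≡ 53 (mod 80).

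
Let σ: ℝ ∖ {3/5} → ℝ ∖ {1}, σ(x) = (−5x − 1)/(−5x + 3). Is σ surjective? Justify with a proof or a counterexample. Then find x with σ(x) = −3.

For any y ≠ 1, solving y(−5x + 3) = −5x − 1 for x gives a well-defined x ≠ 3/5. So σ is surjective.
Solving σ(x) = −3: cross-multiplying gives −5x − 1 = −3(−5x + 3), which rearranges to −20x = −8, so x = 2/5.

2/5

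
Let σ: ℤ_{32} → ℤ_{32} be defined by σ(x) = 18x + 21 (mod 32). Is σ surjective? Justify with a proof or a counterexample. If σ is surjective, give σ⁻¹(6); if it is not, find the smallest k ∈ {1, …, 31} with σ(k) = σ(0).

16

By definition, σ is surjective if every y in the codomain equals σ(x) for some x in the domain.
Since gcd(18, 32) = 2, we have 18x ≡ 0 (mod 2) for all x, so σ(x) ≡ 1 (mod 2).
But 0 ≢ 1 (mod 2), so 0 ∈ ℤ_{32} has no preimage. Hence σ is not surjective.
Since σ is not surjective, we find the least positive k with σ(k) = σ(0): this means 18k ≡ 0 (mod 32), i.e. 32 ∣ 18k. Since gcd(18, 32) = 2, dividing through by 2 this holds exactly when 16 ∣ 9k, and as gcd(9, 16) = 1, exactly when 16 ∣ k.
The smallest positive such k is 16.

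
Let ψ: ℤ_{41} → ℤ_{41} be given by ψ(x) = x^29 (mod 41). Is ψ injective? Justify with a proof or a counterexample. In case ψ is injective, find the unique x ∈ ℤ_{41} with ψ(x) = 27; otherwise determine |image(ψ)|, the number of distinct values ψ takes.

Since 41 is prime, the nonzero elements of ℤ_{41} form a cyclic group of order 40.
As gcd(29, 40) = 1, raising to the 29th power is a bijection on this group: if x_1^29 ≡ x_2^29 then (x_1x_2^{−1})^29 = 1, and the only element of order dividing gcd(29, 40) = 1 is 1, so x_1 = x_2.
With ψ(0) = 0 this makes ψ injective on all of ℤ_{41}, hence bijective (finite equal-size domain and codomain). In particular ψ is injective.
Since ψ is injective, we find the preimage of 27. The inverse of x ↦ x^29 on (ℤ_{41})^× is x ↦ x^29, because 29·29 = 841 = 21·40 + 1 ≡ 1 (mod 40) and x^{40} = 1 for x ≠ 0 (Fermat). So ψ⁻¹(27) = 27^29 mod 41.
Repeated squaring mod 41: 27^1 ≡ 27, 27^2 ≡ 27² = 729 ≡ 32, 27^4 ≡ 32² = 1024 ≡ 40, 27^8 ≡ 40² = 1600 ≡ 1, 27^16 ≡ 1² = 1. Since 29 = 16 + 8 + 4 + 1, 27^29 ≡ 1·1·40·27: 1·1 = 1, then 1·40 = 40, then 40·27 = 1080 ≡ 14. So 27^29 ≡ 14 (mod 41).
Hence ψ⁻¹(27) = 14.

14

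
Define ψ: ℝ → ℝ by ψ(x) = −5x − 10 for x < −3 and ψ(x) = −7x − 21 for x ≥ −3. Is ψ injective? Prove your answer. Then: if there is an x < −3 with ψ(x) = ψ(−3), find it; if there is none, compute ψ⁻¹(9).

-19/5

Both pieces are strictly decreasing (slopes −5 and −7), so each is injective on its own interval.
The left piece maps (−∞, −3) onto (5, ∞); the right piece maps [−3, ∞) onto (−∞, 0].
These images are disjoint, so no value is attained by both pieces. So ψ is injective.
Because the two images are disjoint, no x < −3 has ψ(x) = ψ(−3), so we compute ψ⁻¹(9): 9 lies in (5, ∞), so solve −5x − 10 = 9: x = (9 + 10)/(−5) = −19/5.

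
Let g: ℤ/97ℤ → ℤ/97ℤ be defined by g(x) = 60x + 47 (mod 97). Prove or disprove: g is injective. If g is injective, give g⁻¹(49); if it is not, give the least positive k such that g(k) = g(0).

55

By definition, g is injective if g(u) = g(v) implies u = v.
Suppose g(u) = g(v) in ℤ/97ℤ. Then 60u + 47 ≡ 60v + 47 (mod 97), hence 60(u − v) ≡ 0 (mod 97).
Since gcd(60, 97) = 1, 60 is invertible modulo 97, therefore u − v ≡ 0 (mod 97), i.e. u = v.
Thus g is injective.
We now compute 60⁻¹ mod 97 explicitly. Euclid's algorithm: 97 = 1·60 + 37, 60 = 1·37 + 23, 37 = 1·23 + 14, 23 = 1·14 + 9, 14 = 1·9 + 5, 9 = 1·5 + 4, 5 = 1·4 + 1; back-substituting gives 1 = 76·60 − 47·97, so 60⁻¹ ≡ 76 (mod 97).
Since g is injective, we find g⁻¹(49): we need 60x ≡ 49 − 47 ≡ 2 (mod 97). Using 60⁻¹ = 76: x ≡ 76·2 = 152 = 1·97 + 55, so x = 55.
Check: g(55) = 60·55 + 47 = 3347 = 34·97 + 49 ≡ 49 (mod 97).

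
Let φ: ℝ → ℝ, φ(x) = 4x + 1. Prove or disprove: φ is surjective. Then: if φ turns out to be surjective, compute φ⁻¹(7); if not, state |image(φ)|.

3/2

By definition, φ is surjective if every y in the codomain equals φ(x) for some x in the domain.
For any y ∈ ℝ, x = (y − 1)/4 satisfies φ(x) = y.
Hence φ is surjective.
Since φ is surjective, we compute φ⁻¹(7) = (7 − 1)/4 = 3/2.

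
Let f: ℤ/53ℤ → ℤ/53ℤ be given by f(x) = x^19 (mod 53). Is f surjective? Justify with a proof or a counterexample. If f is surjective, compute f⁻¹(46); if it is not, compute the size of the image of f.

Since 53 is prime, the nonzero elements of ℤ/53ℤ form a cyclic group of order 52.
As gcd(19, 52) = 1, raising to the 19th power is a bijection on this group: if u^19 ≡ v^19 then (uv^{−1})^19 = 1, and the only element of order dividing gcd(19, 52) = 1 is 1, so u = v.
With f(0) = 0 this makes f injective on all of ℤ/53ℤ, hence bijective (finite equal-size domain and codomain). In particular f is surjective.
Since f is surjective, we find the preimage of 46. The inverse of x ↦ x^19 on (ℤ/53ℤ)^× is x ↦ x^11, because 19·11 = 209 = 4·52 + 1 ≡ 1 (mod 52) and x^{52} = 1 for x ≠ 0 (Fermat). So f⁻¹(46) = 46^11 mod 53.
Repeated squaring mod 53: 46^1 ≡ 46, 46^2 ≡ 46² = 2116 ≡ 49, 46^4 ≡ 49² = 2401 ≡ 16, 46^8 ≡ 16² = 256 ≡ 44. Since 11 = 8 + 2 + 1, 46^11 ≡ 44·49·46: 44·49 = 2156 ≡ 36, then 36·46 = 1656 ≡ 13. So 46^11 ≡ 13 (mod 53).
Hence f⁻¹(46) = 13.

13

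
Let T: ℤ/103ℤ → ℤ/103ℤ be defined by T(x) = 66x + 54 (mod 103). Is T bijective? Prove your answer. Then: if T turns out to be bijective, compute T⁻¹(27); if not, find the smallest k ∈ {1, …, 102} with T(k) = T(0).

23

Recall that T is injective if T(s) = T(t) implies s = t.
If T(s) = T(t), then 66s ≡ 66t (mod 103). Because gcd(66, 103) = 1, we may cancel 66 to get s ≡ t (mod 103).
We now compute 66⁻¹ mod 103 explicitly. Euclid's algorithm: 103 = 1·66 + 37, 66 = 1·37 + 29, 37 = 1·29 + 8, 29 = 3·8 + 5, 8 = 1·5 + 3, 5 = 1·3 + 2, 3 = 1·2 + 1; back-substituting gives 1 = 64·66 − 41·103, so 66⁻¹ ≡ 64 (mod 103).
For any y ∈ ℤ/103ℤ, x = 64(y − 54) mod 103 satisfies T(x) = 66·64(y − 54) + 54 ≡ y (since 66·64 ≡ 1 mod 103). So every y has a preimage.
Therefore T is bijective.
Since T is bijective, we find T⁻¹(27): we need 66x ≡ 27 − 54 ≡ 76 (mod 103). Using 66⁻¹ = 64: x ≡ 64·76 = 4864 = 47·103 + 23, so x = 23.
Check: T(23) = 66·23 + 54 = 1572 = 15·103 + 27 ≡ 27 (mod 103).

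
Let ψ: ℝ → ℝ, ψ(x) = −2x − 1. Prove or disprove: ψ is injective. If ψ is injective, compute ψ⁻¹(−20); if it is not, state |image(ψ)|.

Suppose ψ(s) = ψ(t). Then −2s − 1 = −2t − 1, therefore −2s = −2t, therefore s = t.
Therefore ψ is injective.
Since ψ is injective, we compute ψ⁻¹(−20) = (−20 + 1)/(−2) = 19/2.

19/2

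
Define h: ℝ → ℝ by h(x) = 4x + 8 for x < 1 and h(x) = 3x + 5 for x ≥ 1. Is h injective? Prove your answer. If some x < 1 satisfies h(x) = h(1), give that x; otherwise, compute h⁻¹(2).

0

Both pieces are strictly increasing (slopes 4 and 3), so each is injective on its own interval.
The left piece maps (−∞, 1) onto (−∞, 12); the right piece maps [1, ∞) onto [8, ∞).
These images overlap. In particular h(1) = 8 (right piece), and solving 4x + 8 = 8 on the left piece gives x = 0 < 1.
So h(0) = h(1) with 0 ≠ 1, and h is not injective. This x = 0 is the requested value below 1.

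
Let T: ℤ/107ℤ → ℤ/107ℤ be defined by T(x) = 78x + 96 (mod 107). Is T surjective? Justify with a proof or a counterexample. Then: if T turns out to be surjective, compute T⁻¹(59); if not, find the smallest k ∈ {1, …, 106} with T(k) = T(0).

64

Since gcd(78, 107) = 1, 78 is invertible modulo 107. Euclid's algorithm: 107 = 1·78 + 29, 78 = 2·29 + 20, 29 = 1·20 + 9, 20 = 2·9 + 2, 9 = 4·2 + 1; back-substituting gives 1 = 59·78 − 43·107, so 78⁻¹ ≡ 59 (mod 107).
For any y ∈ ℤ/107ℤ, x = 59(y − 96) mod 107 satisfies T(x) = 78·59(y − 96) + 96 ≡ y (since 78·59 ≡ 1 mod 107). So every y has a preimage.
Hence T is surjective.
Since T is surjective, we compute T⁻¹(59): solve 78x + 96 ≡ 59 (mod 107), i.e. 78x ≡ 70 (mod 107).
Multiplying by 78⁻¹ = 59 gives x ≡ 59·70 = 4130 = 38·107 + 64 ≡ 64 (mod 107).
Check: T(64) = 78·64 + 96 = 5088 = 47·107 + 59 ≡ 59 (mod 107).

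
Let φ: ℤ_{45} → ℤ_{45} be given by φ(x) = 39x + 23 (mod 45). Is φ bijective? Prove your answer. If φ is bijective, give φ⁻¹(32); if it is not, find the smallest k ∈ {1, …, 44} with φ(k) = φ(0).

We have gcd(39, 45) = 3 > 1. Taking s = 0 and t = 15: φ(0) = 23 and φ(15) = 39·15 + 23 = 608 ≡ 23 (mod 45).
So φ(0) = φ(15) while 0 ≠ 15, therefore φ is not injective, hence not bijective.
Since φ is not bijective, we find the least positive k with φ(k) = φ(0): this means 39k ≡ 0 (mod 45), i.e. 45 ∣ 39k. Since gcd(39, 45) = 3, dividing through by 3 this holds exactly when 15 ∣ 13k, and as gcd(13, 15) = 1, exactly when 15 ∣ k.
The smallest positive such k is 15.

15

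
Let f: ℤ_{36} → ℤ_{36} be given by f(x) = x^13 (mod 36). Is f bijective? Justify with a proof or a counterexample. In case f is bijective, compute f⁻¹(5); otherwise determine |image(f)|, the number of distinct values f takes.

f(0) = 0^13 = 0.
f(6): Repeated squaring mod 36: 6^1 ≡ 6, 6^2 ≡ 6² = 36 ≡ 0, 6^4 ≡ 0² = 0, 6^8 ≡ 0² = 0. Since 13 = 8 + 4 + 1, 6^13 ≡ 0·0·6: 0·0 = 0, then 0·6 = 0. So 6^13 ≡ 0 (mod 36).
So f(0) = f(6) = 0 while 0 ≠ 6, so f is not injective, hence not bijective.
Since f is not bijective, we determine |image(f)|. Computing x^13 mod 36 for each x (by repeated squaring, reducing mod 36 at every step), the values f(0), f(1), …, f(35) are: 0, 1, 20, 27, 4, 5, 0, 7, 8, 9, 28, 11, 0, 13, 32, 27, 16, 17, 0, 19, 20, 9, 4, 23, 0, 25, 8, 27, 28, 29, 0, 31, 32, 9, 16, 35.
The distinct values are {0, 1, 4, 5, 7, 8, 9, 11, 13, 16, 17, 19, 20, 23, 25, 27, 28, 29, 31, 32, 35}; there are 21 of them.

21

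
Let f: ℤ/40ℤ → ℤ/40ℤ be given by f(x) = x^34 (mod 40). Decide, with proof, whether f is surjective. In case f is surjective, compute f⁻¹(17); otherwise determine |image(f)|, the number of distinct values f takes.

6

f(4): Repeated squaring mod 40: 4^1 ≡ 4, 4^2 ≡ 4² = 16, 4^4 ≡ 16² = 256 ≡ 16, 4^8 ≡ 16² = 256 ≡ 16, 4^16 ≡ 16² = 256 ≡ 16, 4^32 ≡ 16² = 256 ≡ 16. Since 34 = 32 + 2, 4^34 ≡ 16·16: 16·16 = 256 ≡ 16. So 4^34 ≡ 16 (mod 40).
f(6): Repeated squaring mod 40: 6^1 ≡ 6, 6^2 ≡ 6² = 36, 6^4 ≡ 36² = 1296 ≡ 16, 6^8 ≡ 16² = 256 ≡ 16, 6^16 ≡ 16² = 256 ≡ 16, 6^32 ≡ 16² = 256 ≡ 16. Since 34 = 32 + 2, 6^34 ≡ 16·36: 16·36 = 576 ≡ 16. So 6^34 ≡ 16 (mod 40).
So f(4) = f(6) = 16 while 4 ≠ 6, hence f is not injective.
A non-injective map from the 40-element set ℤ/40ℤ to itself takes at most 39 distinct values, so it cannot be surjective. So f is not surjective.
Since f is not surjective, we determine |image(f)|. Computing x^34 mod 40 for each x (by repeated squaring, reducing mod 40 at every step), the values f(0), f(1), …, f(39) are: 0, 1, 24, 9, 16, 25, 16, 9, 24, 1, 0, 1, 24, 9, 16, 25, 16, 9, 24, 1, 0, 1, 24, 9, 16, 25, 16, 9, 24, 1, 0, 1, 24, 9, 16, 25, 16, 9, 24, 1.
The distinct values are {0, 1, 9, 16, 24, 25}; there are 6 of them.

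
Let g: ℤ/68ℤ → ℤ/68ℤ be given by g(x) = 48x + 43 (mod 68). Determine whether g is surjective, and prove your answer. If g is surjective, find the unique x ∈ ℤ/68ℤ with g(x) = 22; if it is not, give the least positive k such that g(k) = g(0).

17

Since gcd(48, 68) = 4, we have 48x ≡ 0 (mod 4) for all x, so g(x) ≡ 3 (mod 4).
But 0 ≢ 3 (mod 4), so 0 ∈ ℤ/68ℤ has no preimage. Therefore g is not surjective.
Since g is not surjective, we find the least positive k with g(k) = g(0): this means 48k ≡ 0 (mod 68), i.e. 68 ∣ 48k. Since gcd(48, 68) = 4, dividing through by 4 this holds exactly when 17 ∣ 12k, and as gcd(12, 17) = 1, exactly when 17 ∣ k.
The smallest positive such k is 17.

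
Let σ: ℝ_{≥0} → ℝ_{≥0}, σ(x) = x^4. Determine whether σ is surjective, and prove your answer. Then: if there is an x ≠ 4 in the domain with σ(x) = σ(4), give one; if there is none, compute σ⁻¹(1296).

6

For any y ∈ ℝ_{≥0}, x = y^{1/4} ∈ ℝ_{≥0} gives σ(x) = y, so σ is surjective.
Since x ↦ x^4 is strictly increasing on ℝ_{≥0}, it is injective there, so no x ≠ 4 in the domain has σ(x) = σ(4). We therefore compute σ⁻¹(1296) = 1296^{1/4} = 6 (indeed 6^4 = 1296).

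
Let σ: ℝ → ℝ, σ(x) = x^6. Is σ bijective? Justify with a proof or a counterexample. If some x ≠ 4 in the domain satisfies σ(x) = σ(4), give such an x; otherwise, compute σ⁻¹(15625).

-4

σ(4) = 4096 = (−4)^6 = σ(−4) (since 6 is even), with 4 ≠ −4. So σ is not injective, hence not bijective.
For the follow-up, such an x exists: taking x = −4 ∈ ℝ gives σ(−4) = 4096 = σ(4) with −4 ≠ 4.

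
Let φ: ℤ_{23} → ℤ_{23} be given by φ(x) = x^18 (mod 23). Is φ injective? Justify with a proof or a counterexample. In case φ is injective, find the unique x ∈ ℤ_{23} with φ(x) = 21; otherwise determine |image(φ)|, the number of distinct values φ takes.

12

φ(11): Repeated squaring mod 23: 11^1 ≡ 11, 11^2 ≡ 11² = 121 ≡ 6, 11^4 ≡ 6² = 36 ≡ 13, 11^8 ≡ 13² = 169 ≡ 8, 11^16 ≡ 8² = 64 ≡ 18. Since 18 = 16 + 2, 11^18 ≡ 18·6: 18·6 = 108 ≡ 16. So 11^18 ≡ 16 (mod 23).
φ(12): Repeated squaring mod 23: 12^1 ≡ 12, 12^2 ≡ 12² = 144 ≡ 6, 12^4 ≡ 6² = 36 ≡ 13, 12^8 ≡ 13² = 169 ≡ 8, 12^16 ≡ 8² = 64 ≡ 18. Since 18 = 16 + 2, 12^18 ≡ 18·6: 18·6 = 108 ≡ 16. So 12^18 ≡ 16 (mod 23).
So φ(11) = φ(12) = 16 while 11 ≠ 12, thus φ is not injective.
Since φ is not injective, we determine |image(φ)|. Computing x^18 mod 23 for each x (by repeated squaring, reducing mod 23 at every step), the values φ(0), φ(1), …, φ(22) are: 0, 1, 13, 2, 8, 6, 3, 18, 12, 4, 9, 16, 16, 9, 4, 12, 18, 3, 6, 8, 2, 13, 1.
The distinct values are {0, 1, 2, 3, 4, 6, 8, 9, 12, 13, 16, 18}; there are 12 of them.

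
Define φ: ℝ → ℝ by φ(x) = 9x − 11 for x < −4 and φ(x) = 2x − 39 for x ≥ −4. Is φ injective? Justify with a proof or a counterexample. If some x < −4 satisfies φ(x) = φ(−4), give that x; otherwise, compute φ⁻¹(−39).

0

Both pieces are strictly increasing (slopes 9 and 2), so each is injective on its own interval.
The left piece maps (−∞, −4) onto (−∞, −47); the right piece maps [−4, ∞) onto [−47, ∞).
These images are disjoint, so no value is attained by both pieces. Therefore φ is injective.
Because the two images are disjoint, no x < −4 has φ(x) = φ(−4), so we compute φ⁻¹(−39): −39 lies in [−47, ∞), so solve 2x − 39 = −39: x = (−39 + 39)/2 = 0.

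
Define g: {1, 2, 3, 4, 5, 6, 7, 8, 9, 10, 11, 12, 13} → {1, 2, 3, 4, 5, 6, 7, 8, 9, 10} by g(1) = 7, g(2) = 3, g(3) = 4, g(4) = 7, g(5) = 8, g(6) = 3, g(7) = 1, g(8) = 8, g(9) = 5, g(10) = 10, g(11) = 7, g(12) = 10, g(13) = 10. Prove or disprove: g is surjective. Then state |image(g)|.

7

No element maps to 2, so g is not surjective.
The image of g is {1, 3, 4, 5, 7, 8, 10}, which has 7 elements.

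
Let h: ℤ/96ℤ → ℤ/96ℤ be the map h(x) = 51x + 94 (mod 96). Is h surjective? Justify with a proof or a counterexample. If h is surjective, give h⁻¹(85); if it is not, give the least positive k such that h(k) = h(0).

Since gcd(51, 96) = 3, we have 51x ≡ 0 (mod 3) for all x, so h(x) ≡ 1 (mod 3).
But 0 ≢ 1 (mod 3), so 0 ∈ ℤ/96ℤ has no preimage. So h is not surjective.
Since h is not surjective, we find the least positive k with h(k) = h(0): this means 51k ≡ 0 (mod 96), i.e. 96 ∣ 51k. Since gcd(51, 96) = 3, dividing through by 3 this holds exactly when 32 ∣ 17k, and as gcd(17, 32) = 1, exactly when 32 ∣ k.
The smallest positive such k is 32.

32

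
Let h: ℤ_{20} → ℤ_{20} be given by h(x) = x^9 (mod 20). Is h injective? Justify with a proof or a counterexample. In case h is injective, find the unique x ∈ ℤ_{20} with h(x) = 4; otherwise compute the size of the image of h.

h(0) = 0^9 = 0.
h(10): Repeated squaring mod 20: 10^1 ≡ 10, 10^2 ≡ 10² = 100 ≡ 0, 10^4 ≡ 0² = 0, 10^8 ≡ 0² = 0. Since 9 = 8 + 1, 10^9 ≡ 0·10: 0·10 = 0. So 10^9 ≡ 0 (mod 20).
So h(0) = h(10) = 0 while 0 ≠ 10, hence h is not injective.
Since h is not injective, we determine |image(h)|. Computing x^9 mod 20 for each x (by repeated squaring, reducing mod 20 at every step), the values h(0), h(1), …, h(19) are: 0, 1, 12, 3, 4, 5, 16, 7, 8, 9, 0, 11, 12, 13, 4, 15, 16, 17, 8, 19.
The distinct values are {0, 1, 3, 4, 5, 7, 8, 9, 11, 12, 13, 15, 16, 17, 19}; there are 15 of them.

15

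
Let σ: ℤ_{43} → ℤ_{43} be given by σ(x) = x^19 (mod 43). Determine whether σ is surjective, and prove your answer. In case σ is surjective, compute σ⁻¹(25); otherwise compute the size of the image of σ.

17

Since 43 is prime, the nonzero elements of ℤ_{43} form a cyclic group of order 42.
As gcd(19, 42) = 1, raising to the 19th power is a bijection on this group: if s^19 ≡ t^19 then (st^{−1})^19 = 1, and the only element of order dividing gcd(19, 42) = 1 is 1, so s = t.
With σ(0) = 0 this makes σ injective on all of ℤ_{43}, hence bijective (finite equal-size domain and codomain). In particular σ is surjective.
Since σ is surjective, we find the preimage of 25. The inverse of x ↦ x^19 on (ℤ_{43})^× is x ↦ x^31, because 19·31 = 589 = 14·42 + 1 ≡ 1 (mod 42) and x^{42} = 1 for x ≠ 0 (Fermat). So σ⁻¹(25) = 25^31 mod 43.
Repeated squaring mod 43: 25^1 ≡ 25, 25^2 ≡ 25² = 625 ≡ 23, 25^4 ≡ 23² = 529 ≡ 13, 25^8 ≡ 13² = 169 ≡ 40, 25^16 ≡ 40² = 1600 ≡ 9. Since 31 = 16 + 8 + 4 + 2 + 1, 25^31 ≡ 9·40·13·23·25: 9·40 = 360 ≡ 16, then 16·13 = 208 ≡ 36, then 36·23 = 828 ≡ 11, then 11·25 = 275 ≡ 17. So 25^31 ≡ 17 (mod 43).
Hence σ⁻¹(25) = 17.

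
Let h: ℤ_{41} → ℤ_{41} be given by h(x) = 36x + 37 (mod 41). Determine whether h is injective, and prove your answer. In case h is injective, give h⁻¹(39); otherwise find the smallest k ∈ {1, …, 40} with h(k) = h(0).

Recall that h is injective when h(u) = h(v) forces u = v.
Suppose h(u) = h(v) in ℤ_{41}. Then 36u + 37 ≡ 36v + 37 (mod 41), thus 36(u − v) ≡ 0 (mod 41).
Since gcd(36, 41) = 1, 36 is invertible modulo 41, so u − v ≡ 0 (mod 41), i.e. u = v.
Thus h is injective.
We now compute 36⁻¹ mod 41 explicitly. Euclid's algorithm: 41 = 1·36 + 5, 36 = 7·5 + 1; back-substituting gives 1 = 8·36 − 7·41, so 36⁻¹ ≡ 8 (mod 41).
Since h is injective, we find h⁻¹(39): we need 36x ≡ 39 − 37 ≡ 2 (mod 41). Using 36⁻¹ = 8: x ≡ 8·2 = 16, so x = 16.
Check: h(16) = 36·16 + 37 = 613 = 14·41 + 39 ≡ 39 (mod 41).

16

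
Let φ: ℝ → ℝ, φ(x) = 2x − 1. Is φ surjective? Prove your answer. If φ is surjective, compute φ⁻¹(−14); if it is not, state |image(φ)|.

For any y ∈ ℝ, x = (y + 1)/2 satisfies φ(x) = y.
Thus φ is surjective.
Since φ is surjective, we compute φ⁻¹(−14) = (−14 + 1)/2 = −13/2.

-13/2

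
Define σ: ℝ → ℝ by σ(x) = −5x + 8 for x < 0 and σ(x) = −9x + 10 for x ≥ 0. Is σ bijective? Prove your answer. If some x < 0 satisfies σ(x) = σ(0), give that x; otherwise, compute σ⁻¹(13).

Both pieces are strictly decreasing (slopes −5 and −9), so each is injective on its own interval.
The left piece maps (−∞, 0) onto (8, ∞); the right piece maps [0, ∞) onto (−∞, 10].
These images overlap. In particular σ(0) = 10 (right piece), and solving −5x + 8 = 10 on the left piece gives x = −2/5 < 0.
So σ(−2/5) = σ(0) with −2/5 ≠ 0, and σ is not injective, hence not bijective. This x = −2/5 is the requested value below 0.

-2/5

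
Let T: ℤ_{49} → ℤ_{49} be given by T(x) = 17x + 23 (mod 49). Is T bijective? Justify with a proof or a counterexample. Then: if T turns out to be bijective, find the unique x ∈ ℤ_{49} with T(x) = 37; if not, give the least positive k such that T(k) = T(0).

21

If T(s) = T(t), then 17s ≡ 17t (mod 49). Because gcd(17, 49) = 1, we may cancel 17 to get s ≡ t (mod 49).
We now compute 17⁻¹ mod 49 explicitly. Euclid's algorithm: 49 = 2·17 + 15, 17 = 1·15 + 2, 15 = 7·2 + 1; back-substituting gives 1 = 26·17 − 9·49, so 17⁻¹ ≡ 26 (mod 49).
Then y ↦ 26(y − 23) is a two-sided inverse to T, so every y ∈ ℤ_{49} has a preimage.
Thus T is bijective.
Since T is bijective, we find T⁻¹(37): we need 17x ≡ 37 − 23 ≡ 14 (mod 49). Using 17⁻¹ = 26: x ≡ 26·14 = 364 = 7·49 + 21, so x = 21.
Check: T(21) = 17·21 + 23 = 380 = 7·49 + 37 ≡ 37 (mod 49).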